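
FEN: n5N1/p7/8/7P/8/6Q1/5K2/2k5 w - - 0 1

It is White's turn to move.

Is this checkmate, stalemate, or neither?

White to move; white king on f2.
In check: no.
Legal moves for White include: Ne7, Nh6, Nf6, Qb8, Qg7, Qc7+, Qg6, Qd6, Qg5+, Qe5, Qh4, Qg4, Qf4+, Qh3, Qf3, Qe3+, Qd3, Qc3+, ... (list truncated; more exist).
White has legal moves and is not in check → neither.

neither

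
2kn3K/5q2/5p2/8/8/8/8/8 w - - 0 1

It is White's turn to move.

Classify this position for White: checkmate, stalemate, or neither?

White to move; white king on h8.
In check: no.
King squares — g7: attacked by Qf7; h7: attacked by Qf7; g8: attacked by Qf7.
Legal moves for White: none.
Not in check and no legal moves → stalemate.

stalemate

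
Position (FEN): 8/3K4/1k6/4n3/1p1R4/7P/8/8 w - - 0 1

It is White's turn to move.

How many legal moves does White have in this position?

6

White to move; king on d7.
In check: yes, from the black knight on e5.
Legal moves: Ke8, Kd8, Kc8, Ke7, Ke6, Kd6.
Count: 6.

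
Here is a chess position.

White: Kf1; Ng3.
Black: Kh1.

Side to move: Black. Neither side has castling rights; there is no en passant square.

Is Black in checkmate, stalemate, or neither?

neither

Black to move; black king on h1.
In check: yes, from the white knight on g3.
Legal moves for Black: Kh2.
Black is in check but has 1 legal move → neither.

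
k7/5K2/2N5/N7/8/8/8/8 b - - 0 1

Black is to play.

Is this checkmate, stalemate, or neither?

stalemate

Black to move; black king on a8.
In check: no.
King squares — a7: attacked by Nc6; b7: attacked by Na5; b8: attacked by Nc6.
Legal moves for Black: none.
Not in check and no legal moves → stalemate.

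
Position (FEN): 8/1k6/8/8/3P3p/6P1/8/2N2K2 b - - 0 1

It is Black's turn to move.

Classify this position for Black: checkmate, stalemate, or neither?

Black to move; black king on b7.
In check: no.
Legal moves for Black: Kc8, Kb8, Ka8, Kc7, Ka7, Kc6, Kb6, Ka6, hxg3, h3.
Black has 10 legal moves and is not in check → neither.

neither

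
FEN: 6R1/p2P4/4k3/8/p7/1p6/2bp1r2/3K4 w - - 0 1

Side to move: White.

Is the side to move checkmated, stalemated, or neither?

White to move; white king on d1.
In check: yes, from the black bishop on c2.
King squares — c1: attacked by Pd2; e1: attacked by Pd2; c2: attacked by Pb3; d2: attacked by Rf2; e2: attacked by Rf2.
Legal moves for White: none.
In check with no legal moves → checkmate.

checkmate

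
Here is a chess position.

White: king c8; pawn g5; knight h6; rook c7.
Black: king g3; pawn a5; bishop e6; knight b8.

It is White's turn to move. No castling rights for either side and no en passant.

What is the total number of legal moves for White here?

White to move; king on c8.
In check: yes, from the black bishop on e6.
Legal moves: Kd8, Kxb8, Kb7, Rd7.
Count: 4.

4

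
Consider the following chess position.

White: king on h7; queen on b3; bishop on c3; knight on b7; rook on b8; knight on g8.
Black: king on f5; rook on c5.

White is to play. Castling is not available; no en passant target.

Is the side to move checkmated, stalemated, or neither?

White to move; white king on h7.
In check: no.
Legal moves for White include: Ne7+, Nh6+, Nf6, Rf8+, Re8, Rd8, Rc8, Ra8, Kh8, Kg7, Kh6, Nd8, Nd6+, Nxc5, Na5, Bh8, Bg7, Bf6, ... (list truncated; more exist).
White has legal moves and is not in check → neither.

neither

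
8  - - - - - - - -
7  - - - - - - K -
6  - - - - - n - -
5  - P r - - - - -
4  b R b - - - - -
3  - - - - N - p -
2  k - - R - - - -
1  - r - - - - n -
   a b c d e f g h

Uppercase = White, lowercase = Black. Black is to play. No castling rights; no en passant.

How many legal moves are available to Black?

4

Black to move; king on a2.
In check: yes, from the white rook on d2.
Legal moves: Ka3, Ka1, Bc2, Rb2.
Count: 4.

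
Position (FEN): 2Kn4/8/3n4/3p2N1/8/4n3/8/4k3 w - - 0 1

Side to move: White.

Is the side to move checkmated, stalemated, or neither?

neither

White to move; white king on c8.
In check: yes, from the black knight on d6.
King squares — b7: attacked by Nd6; c7: available; d7: available; b8: available; d8: available.
Legal moves for White: Kxd8, Kb8, Kd7, Kc7.
White is in check but has 4 legal moves → neither.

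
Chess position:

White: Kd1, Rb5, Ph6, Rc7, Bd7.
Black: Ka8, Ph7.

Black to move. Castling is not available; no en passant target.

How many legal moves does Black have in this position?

Black to move; king on a8.
In check: no.
Legal moves: none.
Count: 0.

0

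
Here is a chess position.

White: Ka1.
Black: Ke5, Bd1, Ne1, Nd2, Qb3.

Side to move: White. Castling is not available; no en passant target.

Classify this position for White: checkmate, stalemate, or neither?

White to move; white king on a1.
In check: no.
King squares — b1: attacked by Nd2; a2: attacked by Qb3; b2: attacked by Qb3.
Legal moves for White: none.
Not in check and no legal moves → stalemate.

stalemate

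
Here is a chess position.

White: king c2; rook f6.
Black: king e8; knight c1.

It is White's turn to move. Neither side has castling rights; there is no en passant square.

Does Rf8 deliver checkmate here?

After Rf8: black king on e8; in check: yes, from the white rook on f8.
Black has 3 legal replies: Kxf8, Ke7, Kd7.
In check but a legal move exists → not checkmate.

no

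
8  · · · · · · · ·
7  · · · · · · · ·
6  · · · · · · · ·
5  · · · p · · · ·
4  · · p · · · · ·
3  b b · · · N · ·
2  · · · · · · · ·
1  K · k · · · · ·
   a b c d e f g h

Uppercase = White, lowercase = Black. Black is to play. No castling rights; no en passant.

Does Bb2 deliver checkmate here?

After Bb2: white king on a1; in check: yes, from the black bishop on b2.
King squares — b1: attacked by Kc1; a2: attacked by Bb3; b2: attacked by Kc1.
White has no legal moves → checkmate.

yes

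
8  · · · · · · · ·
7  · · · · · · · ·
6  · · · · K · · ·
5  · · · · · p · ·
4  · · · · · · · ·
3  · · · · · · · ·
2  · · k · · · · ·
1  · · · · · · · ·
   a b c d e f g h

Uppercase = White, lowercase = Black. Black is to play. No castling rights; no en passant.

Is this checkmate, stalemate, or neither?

neither

Black to move; black king on c2.
In check: no.
Legal moves for Black: Kd3, Kc3, Kb3, Kd2, Kb2, Kd1, Kc1, Kb1, f4.
Black has 9 legal moves and is not in check → neither.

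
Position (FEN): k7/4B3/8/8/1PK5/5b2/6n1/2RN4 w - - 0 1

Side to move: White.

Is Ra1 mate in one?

no

After Ra1: black king on a8; in check: yes, from the white rook on a1.
Black has 2 legal replies: Kb8, Kb7.
In check but a legal move exists → not checkmate.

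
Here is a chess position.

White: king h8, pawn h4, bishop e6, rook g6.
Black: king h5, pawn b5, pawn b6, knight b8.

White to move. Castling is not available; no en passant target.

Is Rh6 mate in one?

After Rh6: black king on h5; in check: yes, from the white rook on h6.
Black has 1 legal reply: Kxh6.
In check but a legal move exists → not checkmate.

no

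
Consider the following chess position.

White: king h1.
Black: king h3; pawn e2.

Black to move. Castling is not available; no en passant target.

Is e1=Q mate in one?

After e1=Q: white king on h1; in check: yes, from the black queen on e1.
King squares — g1: attacked by Qe1; g2: attacked by Kh3; h2: attacked by Kh3.
White has no legal moves → checkmate.

yes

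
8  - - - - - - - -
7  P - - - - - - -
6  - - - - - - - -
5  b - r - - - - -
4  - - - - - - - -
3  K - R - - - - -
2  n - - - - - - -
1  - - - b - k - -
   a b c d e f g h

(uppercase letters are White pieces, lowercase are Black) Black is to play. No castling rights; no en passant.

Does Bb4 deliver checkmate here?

After Bb4: white king on a3; in check: yes, from the black bishop on b4.
White has 2 legal replies: Kb2, Kxa2.
In check but a legal move exists → not checkmate.

no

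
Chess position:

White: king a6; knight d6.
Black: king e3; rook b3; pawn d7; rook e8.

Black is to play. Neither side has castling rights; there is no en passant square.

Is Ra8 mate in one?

yes

After Ra8: white king on a6; in check: yes, from the black rook on a8.
King squares — a5: attacked by Ra8; b5: attacked by Rb3; b6: attacked by Rb3; a7: attacked by Ra8; b7: attacked by Rb3.
White has no legal moves → checkmate.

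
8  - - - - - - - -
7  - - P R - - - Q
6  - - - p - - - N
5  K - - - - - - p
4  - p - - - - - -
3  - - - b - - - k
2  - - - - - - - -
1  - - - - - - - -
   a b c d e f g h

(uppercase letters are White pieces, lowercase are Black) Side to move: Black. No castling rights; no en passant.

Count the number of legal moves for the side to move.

18

Black to move; king on h3.
In check: no.
Legal moves: Kh4, Kg3, Kh2, Kg2, Bxh7, Bg6, Ba6, Bf5, Bb5, Be4, Bc4, Be2, Bc2, Bf1, Bb1, d5, h4, b3.
Count: 18.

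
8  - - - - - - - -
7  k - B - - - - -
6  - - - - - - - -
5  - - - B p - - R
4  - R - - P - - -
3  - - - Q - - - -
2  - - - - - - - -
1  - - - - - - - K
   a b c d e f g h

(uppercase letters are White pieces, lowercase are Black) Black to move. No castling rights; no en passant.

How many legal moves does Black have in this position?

Black to move; king on a7.
In check: no.
Legal moves: none.
Count: 0.

0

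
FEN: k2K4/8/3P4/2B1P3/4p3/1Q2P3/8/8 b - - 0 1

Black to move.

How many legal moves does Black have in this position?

Black to move; king on a8.
In check: no.
Legal moves: none.
Count: 0.

0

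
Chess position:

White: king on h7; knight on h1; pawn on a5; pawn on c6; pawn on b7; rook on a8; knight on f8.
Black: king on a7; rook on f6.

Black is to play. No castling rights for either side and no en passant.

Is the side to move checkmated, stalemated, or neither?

Black to move; black king on a7.
In check: yes, from the white rook on a8.
King squares — a6: attacked by Ra8; b6: attacked by Pa5; b7: attacked by Pc6; a8: attacked by Pb7; b8: attacked by Ra8.
Legal moves for Black: none.
In check with no legal moves → checkmate.

checkmate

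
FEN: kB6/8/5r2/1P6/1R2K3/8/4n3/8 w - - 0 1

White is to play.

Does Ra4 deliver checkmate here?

no

After Ra4: black king on a8; in check: yes, from the white rook on a4.
Black has 3 legal replies: Kxb8, Kb7, Ra6.
In check but a legal move exists → not checkmate.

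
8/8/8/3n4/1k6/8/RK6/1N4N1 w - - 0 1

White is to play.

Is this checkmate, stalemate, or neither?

neither

White to move; white king on b2.
In check: no.
Legal moves for White: Kc2, Kc1, Ka1, Ra8, Ra7, Ra6, Ra5, Ra4+, Ra3, Ra1, Nh3, Nf3, Ne2, Nc3, Na3, Nd2.
White has 16 legal moves and is not in check → neither.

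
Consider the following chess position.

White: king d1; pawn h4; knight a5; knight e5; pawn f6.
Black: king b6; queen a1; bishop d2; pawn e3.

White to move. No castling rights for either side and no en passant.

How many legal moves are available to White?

White to move; king on d1.
In check: yes, from the black queen on a1.
Legal moves: Ke2, Kc2.
Count: 2.

2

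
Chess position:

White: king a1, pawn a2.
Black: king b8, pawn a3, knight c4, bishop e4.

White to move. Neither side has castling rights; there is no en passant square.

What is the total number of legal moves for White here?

0

White to move; king on a1.
In check: no.
Legal moves: none.
Count: 0.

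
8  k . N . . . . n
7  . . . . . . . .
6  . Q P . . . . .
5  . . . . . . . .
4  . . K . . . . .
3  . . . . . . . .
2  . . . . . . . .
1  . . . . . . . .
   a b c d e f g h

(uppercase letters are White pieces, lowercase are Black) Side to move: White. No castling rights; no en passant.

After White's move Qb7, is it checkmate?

yes

After Qb7: black king on a8; in check: yes, from the white queen on b7.
King squares — a7: attacked by Qb7; b7: attacked by Pc6; b8: attacked by Qb7.
Black has no legal moves → checkmate.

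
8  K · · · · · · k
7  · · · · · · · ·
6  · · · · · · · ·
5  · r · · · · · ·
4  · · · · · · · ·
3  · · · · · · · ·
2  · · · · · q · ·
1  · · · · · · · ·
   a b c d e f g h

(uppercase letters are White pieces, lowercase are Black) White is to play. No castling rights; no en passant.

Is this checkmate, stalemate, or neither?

White to move; white king on a8.
In check: no.
King squares — a7: attacked by Qf2; b7: attacked by Rb5; b8: attacked by Rb5.
Legal moves for White: none.
Not in check and no legal moves → stalemate.

stalemate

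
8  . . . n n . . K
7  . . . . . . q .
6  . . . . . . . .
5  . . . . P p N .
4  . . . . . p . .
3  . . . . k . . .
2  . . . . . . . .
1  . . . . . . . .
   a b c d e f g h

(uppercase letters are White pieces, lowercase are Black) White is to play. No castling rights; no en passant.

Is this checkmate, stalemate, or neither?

White to move; white king on h8.
In check: yes, from the black queen on g7.
King squares — g7: attacked by Ne8; h7: attacked by Qg7; g8: attacked by Qg7.
Legal moves for White: none.
In check with no legal moves → checkmate.

checkmate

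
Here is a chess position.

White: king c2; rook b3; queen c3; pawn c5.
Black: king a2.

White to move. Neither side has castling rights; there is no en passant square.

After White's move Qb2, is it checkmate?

yes

After Qb2: black king on a2; in check: yes, from the white queen on b2.
King squares — a1: attacked by Qb2; b1: attacked by Qb2; b2: attacked by Kc2; a3: attacked by Qb2; b3: attacked by Qb2.
Black has no legal moves → checkmate.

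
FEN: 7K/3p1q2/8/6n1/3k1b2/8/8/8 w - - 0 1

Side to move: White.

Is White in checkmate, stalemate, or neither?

White to move; white king on h8.
In check: no.
King squares — g7: attacked by Qf7; h7: attacked by Ng5; g8: attacked by Qf7.
Legal moves for White: none.
Not in check and no legal moves → stalemate.

stalemate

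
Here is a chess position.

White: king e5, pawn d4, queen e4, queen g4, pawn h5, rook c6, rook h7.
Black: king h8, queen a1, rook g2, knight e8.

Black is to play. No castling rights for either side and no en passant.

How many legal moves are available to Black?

Black to move; king on h8.
In check: yes, from the white rook on h7.
Legal moves: none.
Count: 0.

0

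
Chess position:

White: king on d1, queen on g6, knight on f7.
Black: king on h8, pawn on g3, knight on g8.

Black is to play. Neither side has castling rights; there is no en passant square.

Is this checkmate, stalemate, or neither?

Black to move; black king on h8.
In check: yes, from the white knight on f7.
King squares — g7: attacked by Qg6; h7: attacked by Qg6; g8: own knight.
Legal moves for Black: none.
In check with no legal moves → checkmate.

checkmate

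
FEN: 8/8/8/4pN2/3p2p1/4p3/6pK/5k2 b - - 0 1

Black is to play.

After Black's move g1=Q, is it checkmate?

yes

After g1=Q: white king on h2; in check: yes, from the black queen on g1.
King squares — g1: attacked by Kf1; h1: attacked by Qg1; g2: attacked by Kf1; g3: attacked by Qg1; h3: attacked by Pg4.
White has no legal moves → checkmate.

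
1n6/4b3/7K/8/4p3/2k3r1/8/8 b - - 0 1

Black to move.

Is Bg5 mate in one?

After Bg5: white king on h6; in check: yes, from the black bishop on g5.
White has 4 legal replies: Kh7, Kg7, Kg6, Kh5.
In check but a legal move exists → not checkmate.

no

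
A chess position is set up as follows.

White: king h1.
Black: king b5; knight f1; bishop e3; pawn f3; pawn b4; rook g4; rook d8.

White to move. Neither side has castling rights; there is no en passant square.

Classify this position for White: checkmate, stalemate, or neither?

White to move; white king on h1.
In check: no.
King squares — g1: attacked by Be3; g2: attacked by Pf3; h2: attacked by Nf1.
Legal moves for White: none.
Not in check and no legal moves → stalemate.

stalemate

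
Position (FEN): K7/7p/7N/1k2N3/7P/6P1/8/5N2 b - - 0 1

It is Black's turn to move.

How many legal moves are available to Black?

6

Black to move; king on b5.
In check: no.
Legal moves: Kb6, Ka6, Kc5, Ka5, Kb4, Ka4.
Count: 6.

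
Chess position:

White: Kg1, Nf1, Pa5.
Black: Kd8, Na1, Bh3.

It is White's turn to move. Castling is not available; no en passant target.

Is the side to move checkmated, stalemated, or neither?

White to move; white king on g1.
In check: no.
Legal moves for White: Kh2, Kf2, Kh1, Ng3, Ne3, Nh2, Nd2, a6.
White has 8 legal moves and is not in check → neither.

neither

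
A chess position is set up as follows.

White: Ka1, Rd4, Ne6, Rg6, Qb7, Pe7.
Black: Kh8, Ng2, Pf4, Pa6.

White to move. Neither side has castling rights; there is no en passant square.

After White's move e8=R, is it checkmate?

yes

After e8=R: black king on h8; in check: yes, from the white rook on e8.
King squares — g7: attacked by Ne6; h7: attacked by Qb7; g8: attacked by Rg6.
Black has no legal moves → checkmate.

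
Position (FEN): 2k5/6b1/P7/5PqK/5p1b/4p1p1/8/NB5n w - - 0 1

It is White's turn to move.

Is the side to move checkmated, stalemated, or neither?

White to move; white king on h5.
In check: yes, from the black queen on g5.
King squares — g4: attacked by Qg5; h4: attacked by Qg5; g5: attacked by Bh4; g6: attacked by Qg5; h6: attacked by Qg5.
Legal moves for White: none.
In check with no legal moves → checkmate.

checkmate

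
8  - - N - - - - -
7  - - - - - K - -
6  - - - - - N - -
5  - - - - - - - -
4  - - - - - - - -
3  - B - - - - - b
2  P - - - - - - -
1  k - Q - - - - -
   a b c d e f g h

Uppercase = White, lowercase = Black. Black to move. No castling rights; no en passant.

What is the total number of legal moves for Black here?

0

Black to move; king on a1.
In check: yes, from the white queen on c1.
Legal moves: none.
Count: 0.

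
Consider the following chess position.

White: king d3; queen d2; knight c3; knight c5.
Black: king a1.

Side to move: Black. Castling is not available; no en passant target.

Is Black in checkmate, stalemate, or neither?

Black to move; black king on a1.
In check: no.
King squares — b1: attacked by Nc3; a2: attacked by Qd2; b2: attacked by Qd2.
Legal moves for Black: none.
Not in check and no legal moves → stalemate.

stalemate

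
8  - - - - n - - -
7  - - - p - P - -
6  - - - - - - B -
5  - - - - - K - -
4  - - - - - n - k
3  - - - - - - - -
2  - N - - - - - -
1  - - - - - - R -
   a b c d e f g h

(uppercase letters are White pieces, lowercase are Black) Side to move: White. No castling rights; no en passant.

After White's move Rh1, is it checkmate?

After Rh1: black king on h4; in check: yes, from the white rook on h1.
Black has 2 legal replies: Kg3, Nh3.
In check but a legal move exists → not checkmate.

no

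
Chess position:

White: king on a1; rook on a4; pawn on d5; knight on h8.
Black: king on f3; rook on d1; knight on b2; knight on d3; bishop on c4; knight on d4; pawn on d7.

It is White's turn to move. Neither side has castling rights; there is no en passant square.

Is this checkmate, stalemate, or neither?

checkmate

White to move; white king on a1.
In check: yes, from the black rook on d1.
King squares — b1: attacked by Rd1; a2: attacked by Bc4; b2: attacked by Nd3.
Legal moves for White: none.
In check with no legal moves → checkmate.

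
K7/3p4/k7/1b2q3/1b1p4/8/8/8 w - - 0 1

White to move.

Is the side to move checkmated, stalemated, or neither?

White to move; white king on a8.
In check: no.
King squares — a7: attacked by Ka6; b7: attacked by Ka6; b8: attacked by Qe5.
Legal moves for White: none.
Not in check and no legal moves → stalemate.

stalemate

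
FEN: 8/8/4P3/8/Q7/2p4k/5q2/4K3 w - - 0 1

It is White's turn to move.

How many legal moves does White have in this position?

White to move; king on e1.
In check: yes, from the black queen on f2.
Legal moves: Kxf2, Kd1.
Count: 2.

2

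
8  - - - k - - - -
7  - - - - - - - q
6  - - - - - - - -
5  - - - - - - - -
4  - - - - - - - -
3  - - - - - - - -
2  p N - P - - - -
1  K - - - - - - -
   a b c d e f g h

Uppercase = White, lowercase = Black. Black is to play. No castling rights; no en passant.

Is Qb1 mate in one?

After Qb1: white king on a1; in check: yes, from the black queen on b1.
King squares — b1: attacked by Pa2; a2: attacked by Qb1; b2: own knight.
White has no legal moves → checkmate.

yes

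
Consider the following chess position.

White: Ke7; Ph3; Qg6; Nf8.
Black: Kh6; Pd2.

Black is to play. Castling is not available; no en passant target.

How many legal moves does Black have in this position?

0

Black to move; king on h6.
In check: yes, from the white queen on g6.
Legal moves: none.
Count: 0.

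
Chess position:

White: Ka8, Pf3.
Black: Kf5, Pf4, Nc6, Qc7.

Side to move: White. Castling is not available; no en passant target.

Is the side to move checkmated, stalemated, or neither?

stalemate

White to move; white king on a8.
In check: no.
King squares — a7: attacked by Nc6; b7: attacked by Qc7; b8: attacked by Nc6.
Legal moves for White: none.
Not in check and no legal moves → stalemate.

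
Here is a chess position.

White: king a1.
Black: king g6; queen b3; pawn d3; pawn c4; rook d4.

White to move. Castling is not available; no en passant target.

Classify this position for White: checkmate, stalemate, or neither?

White to move; white king on a1.
In check: no.
King squares — b1: attacked by Qb3; a2: attacked by Qb3; b2: attacked by Qb3.
Legal moves for White: none.
Not in check and no legal moves → stalemate.

stalemate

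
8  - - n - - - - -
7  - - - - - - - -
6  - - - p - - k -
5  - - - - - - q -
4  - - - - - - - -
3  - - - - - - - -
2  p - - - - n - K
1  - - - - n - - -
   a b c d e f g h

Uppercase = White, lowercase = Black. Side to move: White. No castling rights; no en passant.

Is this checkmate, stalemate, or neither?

stalemate

White to move; white king on h2.
In check: no.
King squares — g1: attacked by Qg5; h1: attacked by Nf2; g2: attacked by Ne1; g3: attacked by Qg5; h3: attacked by Nf2.
Legal moves for White: none.
Not in check and no legal moves → stalemate.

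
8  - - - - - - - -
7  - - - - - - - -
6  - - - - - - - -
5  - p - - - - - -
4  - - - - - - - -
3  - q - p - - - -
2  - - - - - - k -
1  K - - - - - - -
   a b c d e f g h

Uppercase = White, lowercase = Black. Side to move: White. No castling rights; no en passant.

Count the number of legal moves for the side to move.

White to move; king on a1.
In check: no.
Legal moves: none.
Count: 0.

0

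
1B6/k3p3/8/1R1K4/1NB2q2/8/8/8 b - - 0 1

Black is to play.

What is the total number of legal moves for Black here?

2

Black to move; king on a7.
In check: yes, from the white bishop on b8.
Legal moves: Ka8, Qxb8.
Count: 2.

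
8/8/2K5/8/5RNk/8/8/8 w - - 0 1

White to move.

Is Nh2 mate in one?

After Nh2: black king on h4; in check: yes, from the white rook on f4.
Black has 4 legal replies: Kh5, Kg5, Kh3, Kg3.
In check but a legal move exists → not checkmate.

no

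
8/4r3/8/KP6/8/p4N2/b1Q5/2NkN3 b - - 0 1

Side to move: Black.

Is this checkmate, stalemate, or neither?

checkmate

Black to move; black king on d1.
In check: yes, from the white queen on c2.
King squares — c1: attacked by Qc2; e1: attacked by Nf3; c2: attacked by Ne1; d2: attacked by Qc2; e2: attacked by Nc1.
Legal moves for Black: none.
In check with no legal moves → checkmate.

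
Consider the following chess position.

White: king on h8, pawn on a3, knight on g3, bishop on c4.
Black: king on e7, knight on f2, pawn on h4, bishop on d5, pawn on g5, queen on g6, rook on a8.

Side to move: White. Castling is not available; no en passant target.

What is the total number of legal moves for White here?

0

White to move; king on h8.
In check: yes, from the black rook on a8.
Legal moves: none.
Count: 0.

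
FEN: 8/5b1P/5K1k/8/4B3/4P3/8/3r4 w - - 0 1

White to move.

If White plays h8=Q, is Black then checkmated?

yes

After h8=Q: black king on h6; in check: yes, from the white queen on h8.
King squares — g5: attacked by Kf6; h5: attacked by Qh8; g6: attacked by Be4; g7: attacked by Kf6; h7: attacked by Be4.
Black has no legal moves → checkmate.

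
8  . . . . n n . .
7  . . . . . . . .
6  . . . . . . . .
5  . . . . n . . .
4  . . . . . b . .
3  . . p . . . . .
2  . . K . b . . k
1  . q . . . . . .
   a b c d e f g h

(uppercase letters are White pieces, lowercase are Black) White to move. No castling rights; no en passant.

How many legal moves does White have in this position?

2

White to move; king on c2.
In check: yes, from the black queen on b1.
Legal moves: Kxc3, Kxb1.
Count: 2.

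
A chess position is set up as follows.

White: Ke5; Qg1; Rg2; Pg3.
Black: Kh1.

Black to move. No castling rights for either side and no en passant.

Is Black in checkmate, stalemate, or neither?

checkmate

Black to move; black king on h1.
In check: yes, from the white queen on g1.
King squares — g1: attacked by Rg2; g2: attacked by Qg1; h2: attacked by Qg1.
Legal moves for Black: none.
In check with no legal moves → checkmate.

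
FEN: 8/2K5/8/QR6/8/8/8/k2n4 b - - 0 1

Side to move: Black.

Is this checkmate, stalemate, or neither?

Black to move; black king on a1.
In check: yes, from the white queen on a5.
King squares — b1: attacked by Rb5; a2: attacked by Qa5; b2: attacked by Rb5.
Legal moves for Black: none.
In check with no legal moves → checkmate.

checkmate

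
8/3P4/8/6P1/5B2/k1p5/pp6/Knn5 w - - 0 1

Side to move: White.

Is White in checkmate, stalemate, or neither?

White to move; white king on a1.
In check: yes, from the black pawn on b2.
King squares — b1: attacked by Pa2; a2: attacked by Nc1; b2: attacked by Ka3.
Legal moves for White: none.
In check with no legal moves → checkmate.

checkmate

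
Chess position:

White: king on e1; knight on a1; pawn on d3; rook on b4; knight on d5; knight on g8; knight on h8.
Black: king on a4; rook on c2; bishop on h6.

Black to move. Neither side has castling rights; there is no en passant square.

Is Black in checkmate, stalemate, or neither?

neither

Black to move; black king on a4.
In check: yes, from the white rook on b4.
King squares — a3: available; b3: attacked by Na1; b4: attacked by Nd5; a5: available; b5: attacked by Rb4.
Legal moves for Black: Ka5, Ka3.
Black is in check but has 2 legal moves → neither.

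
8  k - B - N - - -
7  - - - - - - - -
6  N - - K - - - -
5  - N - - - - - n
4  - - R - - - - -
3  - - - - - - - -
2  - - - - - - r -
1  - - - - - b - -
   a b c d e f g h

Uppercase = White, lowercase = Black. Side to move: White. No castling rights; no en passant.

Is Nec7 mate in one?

After Nec7: black king on a8; in check: yes, from the white knight on c7.
King squares — a7: attacked by Nb5; b7: attacked by Bc8; b8: attacked by Na6.
Black has no legal moves → checkmate.

yes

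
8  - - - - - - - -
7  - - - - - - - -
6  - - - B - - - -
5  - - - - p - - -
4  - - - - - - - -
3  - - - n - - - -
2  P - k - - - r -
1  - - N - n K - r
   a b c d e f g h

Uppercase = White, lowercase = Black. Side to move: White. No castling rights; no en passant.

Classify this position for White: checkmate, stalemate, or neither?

checkmate

White to move; white king on f1.
In check: yes, from the black rook on h1.
King squares — e1: attacked by Rh1; g1: attacked by Rh1; e2: attacked by Rg2; f2: attacked by Rg2; g2: attacked by Ne1.
Legal moves for White: none.
In check with no legal moves → checkmate.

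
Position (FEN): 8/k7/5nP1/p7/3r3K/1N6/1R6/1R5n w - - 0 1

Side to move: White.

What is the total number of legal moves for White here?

3

White to move; king on h4.
In check: yes, from the black rook on d4.
Legal moves: Kg5, Kh3, Nxd4.
Count: 3.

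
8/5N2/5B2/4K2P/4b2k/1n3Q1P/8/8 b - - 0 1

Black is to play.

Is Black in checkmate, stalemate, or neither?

Black to move; black king on h4.
In check: yes, from the white bishop on f6.
King squares — g3: attacked by Qf3; h3: attacked by Qf3; g4: attacked by Qf3; g5: attacked by Bf6; h5: attacked by Qf3.
Legal moves for Black: none.
In check with no legal moves → checkmate.

checkmate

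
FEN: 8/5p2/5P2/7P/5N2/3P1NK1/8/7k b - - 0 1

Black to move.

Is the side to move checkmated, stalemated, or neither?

Black to move; black king on h1.
In check: no.
King squares — g1: attacked by Nf3; g2: attacked by Kg3; h2: attacked by Nf3.
Legal moves for Black: none.
Not in check and no legal moves → stalemate.

stalemate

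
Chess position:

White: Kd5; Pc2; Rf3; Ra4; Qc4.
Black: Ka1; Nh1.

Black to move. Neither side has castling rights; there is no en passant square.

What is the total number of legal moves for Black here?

2

Black to move; king on a1.
In check: yes, from the white rook on a4.
Legal moves: Kb2, Kb1.
Count: 2.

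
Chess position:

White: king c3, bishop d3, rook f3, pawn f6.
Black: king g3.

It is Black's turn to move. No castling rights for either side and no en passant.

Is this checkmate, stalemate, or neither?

neither

Black to move; black king on g3.
In check: yes, from the white rook on f3.
King squares — f2: attacked by Rf3; g2: available; h2: available; f3: available; h3: attacked by Rf3; f4: attacked by Rf3; g4: available; h4: available.
Legal moves for Black: Kh4, Kg4, Kxf3, Kh2, Kg2.
Black is in check but has 5 legal moves → neither.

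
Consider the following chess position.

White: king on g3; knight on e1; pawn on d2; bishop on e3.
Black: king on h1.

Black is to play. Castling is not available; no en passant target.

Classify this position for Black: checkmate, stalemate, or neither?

Black to move; black king on h1.
In check: no.
King squares — g1: attacked by Be3; g2: attacked by Ne1; h2: attacked by Kg3.
Legal moves for Black: none.
Not in check and no legal moves → stalemate.

stalemate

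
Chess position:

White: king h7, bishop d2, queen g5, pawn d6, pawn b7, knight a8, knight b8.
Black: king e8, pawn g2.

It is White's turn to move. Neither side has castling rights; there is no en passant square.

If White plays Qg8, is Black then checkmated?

yes

After Qg8: black king on e8; in check: yes, from the white queen on g8.
King squares — d7: attacked by Nb8; e7: attacked by Pd6; f7: attacked by Qg8; d8: attacked by Qg8; f8: attacked by Qg8.
Black has no legal moves → checkmate.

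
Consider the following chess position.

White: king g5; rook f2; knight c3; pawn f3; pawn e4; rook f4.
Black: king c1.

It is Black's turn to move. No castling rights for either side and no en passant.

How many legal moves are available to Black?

Black to move; king on c1.
In check: no.
Legal moves: none.
Count: 0.

0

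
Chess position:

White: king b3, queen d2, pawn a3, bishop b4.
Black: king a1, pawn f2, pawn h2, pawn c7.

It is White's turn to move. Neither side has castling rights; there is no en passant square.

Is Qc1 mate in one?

After Qc1: black king on a1; in check: yes, from the white queen on c1.
King squares — b1: attacked by Qc1; a2: attacked by Kb3; b2: attacked by Qc1.
Black has no legal moves → checkmate.

yes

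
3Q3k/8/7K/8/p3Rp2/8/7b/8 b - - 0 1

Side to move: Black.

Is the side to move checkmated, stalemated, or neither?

checkmate

Black to move; black king on h8.
In check: yes, from the white queen on d8.
King squares — g7: attacked by Kh6; h7: attacked by Kh6; g8: attacked by Qd8.
Legal moves for Black: none.
In check with no legal moves → checkmate.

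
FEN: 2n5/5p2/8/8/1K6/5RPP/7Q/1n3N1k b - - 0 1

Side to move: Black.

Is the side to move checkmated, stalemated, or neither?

checkmate

Black to move; black king on h1.
In check: yes, from the white queen on h2.
King squares — g1: attacked by Qh2; g2: attacked by Qh2; h2: attacked by Nf1.
Legal moves for Black: none.
In check with no legal moves → checkmate.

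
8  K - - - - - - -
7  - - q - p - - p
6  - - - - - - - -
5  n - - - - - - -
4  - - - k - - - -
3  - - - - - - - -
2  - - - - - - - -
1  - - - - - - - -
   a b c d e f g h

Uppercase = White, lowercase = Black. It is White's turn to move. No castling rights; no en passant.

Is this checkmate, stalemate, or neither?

stalemate

White to move; white king on a8.
In check: no.
King squares — a7: attacked by Qc7; b7: attacked by Na5; b8: attacked by Qc7.
Legal moves for White: none.
Not in check and no legal moves → stalemate.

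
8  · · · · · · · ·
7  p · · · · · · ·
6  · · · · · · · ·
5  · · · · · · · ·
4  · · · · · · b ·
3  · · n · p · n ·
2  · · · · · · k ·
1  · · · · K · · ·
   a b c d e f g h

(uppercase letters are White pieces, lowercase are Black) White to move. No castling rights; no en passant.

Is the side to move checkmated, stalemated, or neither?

White to move; white king on e1.
In check: no.
King squares — d1: attacked by Nc3; f1: attacked by Kg2; d2: attacked by Pe3; e2: attacked by Nc3; f2: attacked by Kg2.
Legal moves for White: none.
Not in check and no legal moves → stalemate.

stalemate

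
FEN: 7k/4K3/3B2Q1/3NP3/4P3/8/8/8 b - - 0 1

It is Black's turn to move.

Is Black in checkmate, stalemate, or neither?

Black to move; black king on h8.
In check: no.
King squares — g7: attacked by Qg6; h7: attacked by Qg6; g8: attacked by Qg6.
Legal moves for Black: none.
Not in check and no legal moves → stalemate.

stalemate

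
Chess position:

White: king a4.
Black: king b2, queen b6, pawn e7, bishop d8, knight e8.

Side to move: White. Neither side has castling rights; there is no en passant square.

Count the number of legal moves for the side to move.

0

White to move; king on a4.
In check: no.
Legal moves: none.
Count: 0.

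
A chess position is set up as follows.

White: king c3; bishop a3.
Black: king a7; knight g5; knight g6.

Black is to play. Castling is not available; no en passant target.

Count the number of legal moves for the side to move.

Black to move; king on a7.
In check: no.
Legal moves: Kb8, Ka8, Kb7, Kb6, Ka6, Nh8, Nf8, Ne7, Ne5, Nh4, Nf4, Nh7, Nf7, Ne6, Ne4+, Nh3, Nf3.
Count: 17.

17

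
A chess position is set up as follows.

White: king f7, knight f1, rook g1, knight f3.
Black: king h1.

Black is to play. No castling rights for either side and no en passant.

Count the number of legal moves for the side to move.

Black to move; king on h1.
In check: yes, from the white rook on g1.
Legal moves: none.
Count: 0.

0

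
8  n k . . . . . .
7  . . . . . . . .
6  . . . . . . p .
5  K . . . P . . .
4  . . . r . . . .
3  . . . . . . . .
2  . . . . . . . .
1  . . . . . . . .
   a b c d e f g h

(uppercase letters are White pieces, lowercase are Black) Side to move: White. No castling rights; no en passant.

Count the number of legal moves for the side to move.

White to move; king on a5.
In check: no.
Legal moves: Ka6, Kb5, e6.
Count: 3.

3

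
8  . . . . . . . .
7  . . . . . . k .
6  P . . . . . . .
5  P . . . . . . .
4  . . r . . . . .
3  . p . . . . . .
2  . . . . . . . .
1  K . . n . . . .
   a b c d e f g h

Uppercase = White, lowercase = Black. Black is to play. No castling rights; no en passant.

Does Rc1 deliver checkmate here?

After Rc1: white king on a1; in check: yes, from the black rook on c1.
King squares — b1: attacked by Rc1; a2: attacked by Pb3; b2: attacked by Nd1.
White has no legal moves → checkmate.

yes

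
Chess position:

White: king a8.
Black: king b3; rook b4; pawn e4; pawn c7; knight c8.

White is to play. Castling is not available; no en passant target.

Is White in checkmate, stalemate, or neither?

stalemate

White to move; white king on a8.
In check: no.
King squares — a7: attacked by Nc8; b7: attacked by Rb4; b8: attacked by Rb4.
Legal moves for White: none.
Not in check and no legal moves → stalemate.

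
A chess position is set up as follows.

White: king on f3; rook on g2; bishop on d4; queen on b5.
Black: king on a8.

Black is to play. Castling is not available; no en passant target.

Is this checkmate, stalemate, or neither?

Black to move; black king on a8.
In check: no.
King squares — a7: attacked by Bd4; b7: attacked by Qb5; b8: attacked by Qb5.
Legal moves for Black: none.
Not in check and no legal moves → stalemate.

stalemate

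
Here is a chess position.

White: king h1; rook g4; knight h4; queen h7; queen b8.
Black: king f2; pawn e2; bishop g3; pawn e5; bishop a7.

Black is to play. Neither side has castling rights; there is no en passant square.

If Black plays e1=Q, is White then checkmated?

After e1=Q: white king on h1; in check: yes, from the black queen on e1.
King squares — g1: attacked by Qe1; g2: attacked by Kf2; h2: attacked by Bg3.
White has no legal moves → checkmate.

yes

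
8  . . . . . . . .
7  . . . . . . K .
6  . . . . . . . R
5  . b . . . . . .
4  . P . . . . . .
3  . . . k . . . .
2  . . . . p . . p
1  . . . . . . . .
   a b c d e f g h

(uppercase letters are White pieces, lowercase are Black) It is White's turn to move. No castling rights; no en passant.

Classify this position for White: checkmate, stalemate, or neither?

White to move; white king on g7.
In check: no.
Legal moves for White include: Kh8, Kg8, Kf8, Kh7, Kf7, Kg6, Kf6, Rh8, Rh7, Rg6, Rf6, Re6, Rd6+, Rc6, Rb6, Ra6, Rh5, Rh4, ... (list truncated; more exist).
White has legal moves and is not in check → neither.

neither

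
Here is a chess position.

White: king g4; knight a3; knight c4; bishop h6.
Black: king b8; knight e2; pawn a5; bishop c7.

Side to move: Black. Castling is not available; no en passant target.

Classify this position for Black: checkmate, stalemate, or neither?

Black to move; black king on b8.
In check: no.
Legal moves for Black: Kc8, Ka8, Kb7, Ka7, Bd8, Bd6, Bb6, Be5, Bf4, Bg3, Bh2, Nf4, Nd4, Ng3, Nc3, Ng1, Nc1, a4.
Black has 18 legal moves and is not in check → neither.

neither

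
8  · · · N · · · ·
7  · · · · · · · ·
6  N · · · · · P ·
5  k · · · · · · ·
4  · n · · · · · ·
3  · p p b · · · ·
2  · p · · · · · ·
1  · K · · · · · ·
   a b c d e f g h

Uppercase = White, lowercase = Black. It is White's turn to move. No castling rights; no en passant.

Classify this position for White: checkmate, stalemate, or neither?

White to move; white king on b1.
In check: yes, from the black bishop on d3.
King squares — a1: attacked by Pb2; c1: attacked by Pb2; a2: attacked by Pb3; b2: attacked by Pc3; c2: attacked by Pb3.
Legal moves for White: none.
In check with no legal moves → checkmate.

checkmate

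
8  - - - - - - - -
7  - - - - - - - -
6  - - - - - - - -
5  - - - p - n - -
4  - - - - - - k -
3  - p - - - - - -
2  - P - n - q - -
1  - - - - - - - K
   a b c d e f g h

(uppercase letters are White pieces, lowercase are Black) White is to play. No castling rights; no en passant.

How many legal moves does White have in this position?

0

White to move; king on h1.
In check: no.
Legal moves: none.
Count: 0.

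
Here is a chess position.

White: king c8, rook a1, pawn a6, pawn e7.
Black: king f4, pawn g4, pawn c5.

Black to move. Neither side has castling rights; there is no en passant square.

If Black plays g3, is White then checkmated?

After g3: white king on c8; in check: no.
White is not in check, so this cannot be checkmate.

no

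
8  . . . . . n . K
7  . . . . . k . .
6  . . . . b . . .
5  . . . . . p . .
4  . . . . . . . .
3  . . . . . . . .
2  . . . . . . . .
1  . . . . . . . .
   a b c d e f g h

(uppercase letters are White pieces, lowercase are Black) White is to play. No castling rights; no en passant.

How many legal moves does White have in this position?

White to move; king on h8.
In check: no.
Legal moves: none.
Count: 0.

0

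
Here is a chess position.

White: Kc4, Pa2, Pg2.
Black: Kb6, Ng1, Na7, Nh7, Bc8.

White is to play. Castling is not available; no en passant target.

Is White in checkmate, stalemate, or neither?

neither

White to move; white king on c4.
In check: no.
Legal moves for White: Kd5, Kd4, Kb4, Kd3, Kc3, Kb3, g3, a3, g4, a4.
White has 10 legal moves and is not in check → neither.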